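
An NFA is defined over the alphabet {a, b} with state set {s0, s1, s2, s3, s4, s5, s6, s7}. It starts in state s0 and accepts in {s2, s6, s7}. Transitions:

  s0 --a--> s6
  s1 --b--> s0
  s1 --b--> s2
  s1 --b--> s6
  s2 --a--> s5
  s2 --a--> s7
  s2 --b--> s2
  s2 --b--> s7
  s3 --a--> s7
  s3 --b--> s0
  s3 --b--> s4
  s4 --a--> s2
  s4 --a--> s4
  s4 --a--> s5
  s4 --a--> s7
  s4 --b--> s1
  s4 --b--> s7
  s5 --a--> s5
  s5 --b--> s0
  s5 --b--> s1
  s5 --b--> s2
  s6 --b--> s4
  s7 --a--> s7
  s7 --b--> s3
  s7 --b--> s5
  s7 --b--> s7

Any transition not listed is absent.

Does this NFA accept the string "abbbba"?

Yes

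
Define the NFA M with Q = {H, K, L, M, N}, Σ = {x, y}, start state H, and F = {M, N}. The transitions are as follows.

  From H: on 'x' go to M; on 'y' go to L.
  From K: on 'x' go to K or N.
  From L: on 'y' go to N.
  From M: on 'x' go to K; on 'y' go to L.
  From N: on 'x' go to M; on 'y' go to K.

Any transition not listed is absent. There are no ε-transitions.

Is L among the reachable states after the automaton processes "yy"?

No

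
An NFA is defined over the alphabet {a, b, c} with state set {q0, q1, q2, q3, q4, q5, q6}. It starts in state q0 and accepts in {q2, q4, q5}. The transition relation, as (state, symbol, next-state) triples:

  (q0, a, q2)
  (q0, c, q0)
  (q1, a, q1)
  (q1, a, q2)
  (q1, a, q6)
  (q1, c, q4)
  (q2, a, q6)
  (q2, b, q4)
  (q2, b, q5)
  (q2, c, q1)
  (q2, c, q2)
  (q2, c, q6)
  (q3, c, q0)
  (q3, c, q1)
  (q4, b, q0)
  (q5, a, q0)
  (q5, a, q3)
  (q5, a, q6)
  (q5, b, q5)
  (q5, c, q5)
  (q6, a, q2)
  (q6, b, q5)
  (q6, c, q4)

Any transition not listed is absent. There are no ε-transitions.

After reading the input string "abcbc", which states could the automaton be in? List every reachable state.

{q5}

Start in {q0}.
Read 'a': q0→{q2}; now {q2}.
Read 'b': q2→{q4, q5}; now {q4, q5}.
Read 'c': q4→∅, q5→{q5}; now {q5}.
Read 'b': q5→{q5}; now {q5}.
Read 'c': q5→{q5}; now {q5}.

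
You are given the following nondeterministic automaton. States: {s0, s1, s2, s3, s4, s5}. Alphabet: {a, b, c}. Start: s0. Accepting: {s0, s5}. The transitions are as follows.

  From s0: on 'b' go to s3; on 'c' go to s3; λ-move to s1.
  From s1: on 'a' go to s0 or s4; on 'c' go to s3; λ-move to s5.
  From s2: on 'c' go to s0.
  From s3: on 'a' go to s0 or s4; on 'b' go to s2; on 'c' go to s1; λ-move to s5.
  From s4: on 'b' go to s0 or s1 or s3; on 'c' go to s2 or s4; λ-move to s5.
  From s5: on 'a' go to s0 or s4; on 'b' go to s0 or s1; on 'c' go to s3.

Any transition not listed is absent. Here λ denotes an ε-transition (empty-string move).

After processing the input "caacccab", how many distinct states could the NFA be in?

4

Start: ε-closure({s0}) = {s0, s1, s5}.
Read 'c': s0→{s3}, s1→{s3}, s5→{s3}; union {s3}; ε-closure = {s3, s5}.
Read 'a': s3→{s0, s4}, s5→{s0, s4}; union {s0, s4}; ε-closure = {s0, s1, s4, s5}.
Read 'a': s0→∅, s1→{s0, s4}, s4→∅, s5→{s0, s4}; union {s0, s4}; ε-closure = {s0, s1, s4, s5}.
Read 'c': s0→{s3}, s1→{s3}, s4→{s2, s4}, s5→{s3}; union {s2, s3, s4}; ε-closure = {s2, s3, s4, s5}.
Read 'c': s2→{s0}, s3→{s1}, s4→{s2, s4}, s5→{s3}; union {s0, s1, s2, s3, s4}; ε-closure = {s0, s1, s2, s3, s4, s5}.
Read 'c': s0→{s3}, s1→{s3}, s2→{s0}, s3→{s1}, s4→{s2, s4}, s5→{s3}; union {s0, s1, s2, s3, s4}; ε-closure = {s0, s1, s2, s3, s4, s5}.
Read 'a': s0→∅, s1→{s0, s4}, s2→∅, s3→{s0, s4}, s4→∅, s5→{s0, s4}; union {s0, s4}; ε-closure = {s0, s1, s4, s5}.
Read 'b': s0→{s3}, s1→∅, s4→{s0, s1, s3}, s5→{s0, s1}; union {s0, s1, s3}; ε-closure = {s0, s1, s3, s5}.
That set has 4 states.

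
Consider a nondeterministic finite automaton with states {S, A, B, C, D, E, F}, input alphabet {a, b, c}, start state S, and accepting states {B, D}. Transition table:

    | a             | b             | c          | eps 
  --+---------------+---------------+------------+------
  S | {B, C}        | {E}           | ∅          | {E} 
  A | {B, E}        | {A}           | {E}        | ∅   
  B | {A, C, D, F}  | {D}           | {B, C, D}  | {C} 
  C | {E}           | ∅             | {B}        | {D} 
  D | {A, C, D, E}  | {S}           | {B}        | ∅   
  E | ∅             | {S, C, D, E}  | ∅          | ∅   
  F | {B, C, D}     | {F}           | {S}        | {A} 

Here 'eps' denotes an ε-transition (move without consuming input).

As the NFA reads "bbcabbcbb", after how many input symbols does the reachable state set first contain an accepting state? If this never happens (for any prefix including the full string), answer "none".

1

Start: ε-closure({S}) = {S, E}.
Read 'b': S→{E}, E→{S, C, D, E}; now {S, C, D, E}.
None of the earlier sets intersect F, but {S, C, D, E} does.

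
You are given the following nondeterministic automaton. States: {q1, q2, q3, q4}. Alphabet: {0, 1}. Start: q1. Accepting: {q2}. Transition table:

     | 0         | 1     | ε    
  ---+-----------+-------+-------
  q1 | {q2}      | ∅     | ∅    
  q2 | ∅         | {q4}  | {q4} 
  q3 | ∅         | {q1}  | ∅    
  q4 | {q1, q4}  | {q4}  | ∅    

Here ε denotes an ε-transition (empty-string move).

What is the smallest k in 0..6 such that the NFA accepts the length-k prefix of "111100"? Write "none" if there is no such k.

none

Start in {q1}.
Read '1': {q1} → ∅.
The set is empty and remains empty for the remaining 5 symbols.
No reachable set along the way intersects F.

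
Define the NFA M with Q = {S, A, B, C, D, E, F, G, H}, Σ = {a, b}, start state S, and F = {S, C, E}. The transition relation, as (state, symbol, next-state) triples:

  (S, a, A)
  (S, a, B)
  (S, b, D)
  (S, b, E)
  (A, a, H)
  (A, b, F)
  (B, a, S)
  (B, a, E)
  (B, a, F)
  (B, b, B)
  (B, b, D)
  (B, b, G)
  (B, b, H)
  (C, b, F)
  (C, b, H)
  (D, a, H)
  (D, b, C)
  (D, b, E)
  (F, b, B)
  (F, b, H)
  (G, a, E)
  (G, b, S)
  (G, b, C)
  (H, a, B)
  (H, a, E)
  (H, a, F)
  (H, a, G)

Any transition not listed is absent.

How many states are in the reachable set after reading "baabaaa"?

Start in {S}.
Read 'b': {S} → {D, E}.
Read 'a': {D, E} → {H}.
Read 'a': {H} → {B, E, F, G}.
Read 'b': {B, E, F, G} → {S, B, C, D, G, H}.
Read 'a': {S, B, C, D, G, H} → {S, A, B, E, F, G, H}.
Read 'a': {S, A, B, E, F, G, H} → {S, A, B, E, F, G, H}.
Read 'a': {S, A, B, E, F, G, H} → {S, A, B, E, F, G, H}.
That set has 7 states.

7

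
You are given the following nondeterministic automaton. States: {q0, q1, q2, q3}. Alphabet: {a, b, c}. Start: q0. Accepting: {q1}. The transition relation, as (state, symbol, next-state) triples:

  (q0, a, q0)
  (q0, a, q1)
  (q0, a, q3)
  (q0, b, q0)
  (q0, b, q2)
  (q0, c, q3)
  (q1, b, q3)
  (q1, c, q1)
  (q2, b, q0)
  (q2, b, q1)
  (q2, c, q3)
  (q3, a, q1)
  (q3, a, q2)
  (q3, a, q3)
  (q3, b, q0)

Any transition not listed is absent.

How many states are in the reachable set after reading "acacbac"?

2

Start in {q0}.
Read 'a': {q0} → {q0, q1, q3}.
Read 'c': {q0, q1, q3} → {q1, q3}.
Read 'a': {q1, q3} → {q1, q2, q3}.
Read 'c': {q1, q2, q3} → {q1, q3}.
Read 'b': {q1, q3} → {q0, q3}.
Read 'a': {q0, q3} → {q0, q1, q2, q3}.
Read 'c': {q0, q1, q2, q3} → {q1, q3}.
That set has 2 states.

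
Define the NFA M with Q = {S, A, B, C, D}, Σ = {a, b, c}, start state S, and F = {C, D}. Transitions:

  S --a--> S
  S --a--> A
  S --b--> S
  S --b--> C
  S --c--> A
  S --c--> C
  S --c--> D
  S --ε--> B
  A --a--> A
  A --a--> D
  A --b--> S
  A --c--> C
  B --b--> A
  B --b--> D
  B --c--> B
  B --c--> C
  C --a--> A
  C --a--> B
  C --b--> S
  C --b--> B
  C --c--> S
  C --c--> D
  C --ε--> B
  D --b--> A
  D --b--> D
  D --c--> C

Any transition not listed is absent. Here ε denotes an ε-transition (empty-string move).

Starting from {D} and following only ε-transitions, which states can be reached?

Begin with {D}.
No ε-moves leave this set, so the closure equals the set itself.

{D}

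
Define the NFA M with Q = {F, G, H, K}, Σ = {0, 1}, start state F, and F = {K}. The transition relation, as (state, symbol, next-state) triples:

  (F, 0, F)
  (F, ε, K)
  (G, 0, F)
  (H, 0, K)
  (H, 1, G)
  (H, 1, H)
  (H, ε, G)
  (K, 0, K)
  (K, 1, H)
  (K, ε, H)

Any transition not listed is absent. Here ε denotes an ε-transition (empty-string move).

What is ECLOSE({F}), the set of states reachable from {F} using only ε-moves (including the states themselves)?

Begin with {F}.
ε-move F → K; add K.
ε-move K → H; add H.
ε-move H → G; add G.

{F, G, H, K}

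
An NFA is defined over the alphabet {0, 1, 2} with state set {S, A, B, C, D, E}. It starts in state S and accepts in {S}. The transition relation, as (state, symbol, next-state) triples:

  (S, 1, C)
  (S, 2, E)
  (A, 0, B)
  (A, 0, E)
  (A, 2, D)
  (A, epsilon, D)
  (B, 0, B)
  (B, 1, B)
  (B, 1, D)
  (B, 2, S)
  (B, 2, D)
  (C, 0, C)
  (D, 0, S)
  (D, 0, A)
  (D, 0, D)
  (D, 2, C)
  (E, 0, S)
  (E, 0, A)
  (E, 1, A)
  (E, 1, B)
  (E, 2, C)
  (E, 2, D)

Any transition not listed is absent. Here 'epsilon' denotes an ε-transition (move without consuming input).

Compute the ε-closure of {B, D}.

Begin with {B, D}.
No ε-moves leave this set, so the closure equals the set itself.

{B, D}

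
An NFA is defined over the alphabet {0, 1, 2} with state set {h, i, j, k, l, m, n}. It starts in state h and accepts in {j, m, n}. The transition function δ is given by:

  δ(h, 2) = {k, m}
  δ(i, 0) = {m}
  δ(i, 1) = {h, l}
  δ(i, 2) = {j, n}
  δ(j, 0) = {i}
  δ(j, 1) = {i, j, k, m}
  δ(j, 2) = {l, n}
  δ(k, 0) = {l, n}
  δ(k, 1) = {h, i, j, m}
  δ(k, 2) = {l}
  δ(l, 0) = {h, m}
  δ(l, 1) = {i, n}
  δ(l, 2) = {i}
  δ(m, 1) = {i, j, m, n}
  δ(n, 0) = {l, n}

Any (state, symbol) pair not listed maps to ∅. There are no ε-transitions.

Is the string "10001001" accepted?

No

Start in {h}.
Read '1': {h} → ∅.
The set is empty and remains empty for the remaining 7 symbols.
The final set ∅ contains no accepting state.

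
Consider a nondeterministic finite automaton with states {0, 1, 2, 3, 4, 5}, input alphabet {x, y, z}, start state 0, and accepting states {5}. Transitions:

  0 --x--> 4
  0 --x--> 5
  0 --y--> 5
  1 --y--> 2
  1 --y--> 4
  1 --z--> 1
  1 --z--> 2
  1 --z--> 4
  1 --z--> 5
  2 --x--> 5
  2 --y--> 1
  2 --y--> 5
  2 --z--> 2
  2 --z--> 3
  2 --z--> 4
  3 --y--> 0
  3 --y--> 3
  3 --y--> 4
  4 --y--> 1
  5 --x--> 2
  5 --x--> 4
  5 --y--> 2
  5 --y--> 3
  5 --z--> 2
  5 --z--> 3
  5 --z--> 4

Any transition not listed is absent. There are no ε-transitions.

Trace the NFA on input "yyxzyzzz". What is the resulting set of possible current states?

{1, 2, 3, 4, 5}

Start in {0}.
Read 'y': 0→{5}; now {5}.
Read 'y': 5→{2, 3}; now {2, 3}.
Read 'x': 2→{5}, 3→∅; now {5}.
Read 'z': 5→{2, 3, 4}; now {2, 3, 4}.
Read 'y': 2→{1, 5}, 3→{0, 3, 4}, 4→{1}; now {0, 1, 3, 4, 5}.
Read 'z': 0→∅, 1→{1, 2, 4, 5}, 3→∅, 4→∅, 5→{2, 3, 4}; now {1, 2, 3, 4, 5}.
Read 'z': 1→{1, 2, 4, 5}, 2→{2, 3, 4}, 3→∅, 4→∅, 5→{2, 3, 4}; now {1, 2, 3, 4, 5}.
Read 'z': 1→{1, 2, 4, 5}, 2→{2, 3, 4}, 3→∅, 4→∅, 5→{2, 3, 4}; now {1, 2, 3, 4, 5}.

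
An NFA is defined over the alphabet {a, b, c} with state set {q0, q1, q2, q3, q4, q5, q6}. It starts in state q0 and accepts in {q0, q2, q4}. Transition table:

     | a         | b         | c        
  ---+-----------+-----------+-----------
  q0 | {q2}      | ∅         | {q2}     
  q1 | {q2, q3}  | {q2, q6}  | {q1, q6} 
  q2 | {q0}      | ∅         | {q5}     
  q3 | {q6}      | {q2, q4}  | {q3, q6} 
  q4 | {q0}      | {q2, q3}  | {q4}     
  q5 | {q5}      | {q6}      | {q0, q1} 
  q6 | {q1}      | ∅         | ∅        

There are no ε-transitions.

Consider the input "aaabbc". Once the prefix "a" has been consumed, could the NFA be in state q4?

No

Start in {q0}.
Read 'a': q0→{q2}; now {q2}.
State q4 is not in {q2}.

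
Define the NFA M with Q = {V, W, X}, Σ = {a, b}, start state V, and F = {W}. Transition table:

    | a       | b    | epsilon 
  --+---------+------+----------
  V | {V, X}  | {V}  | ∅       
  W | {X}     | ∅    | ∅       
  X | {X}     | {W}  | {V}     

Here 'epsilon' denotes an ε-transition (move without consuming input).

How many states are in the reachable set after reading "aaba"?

2

Start in {V}.
Read 'a': {V} → {V, X}.
Read 'a': {V, X} → {V, X}.
Read 'b': {V, X} → {V, W}.
Read 'a': {V, W} → {V, X}.
That set has 2 states.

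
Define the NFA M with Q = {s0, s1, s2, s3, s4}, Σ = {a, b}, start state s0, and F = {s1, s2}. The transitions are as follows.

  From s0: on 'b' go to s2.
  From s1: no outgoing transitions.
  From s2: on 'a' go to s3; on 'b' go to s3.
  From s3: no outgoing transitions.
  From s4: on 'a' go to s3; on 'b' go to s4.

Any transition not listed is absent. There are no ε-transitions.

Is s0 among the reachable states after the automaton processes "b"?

No

Start in {s0}.
Read 'b': s0→{s2}; now {s2}.
State s0 is not in {s2}.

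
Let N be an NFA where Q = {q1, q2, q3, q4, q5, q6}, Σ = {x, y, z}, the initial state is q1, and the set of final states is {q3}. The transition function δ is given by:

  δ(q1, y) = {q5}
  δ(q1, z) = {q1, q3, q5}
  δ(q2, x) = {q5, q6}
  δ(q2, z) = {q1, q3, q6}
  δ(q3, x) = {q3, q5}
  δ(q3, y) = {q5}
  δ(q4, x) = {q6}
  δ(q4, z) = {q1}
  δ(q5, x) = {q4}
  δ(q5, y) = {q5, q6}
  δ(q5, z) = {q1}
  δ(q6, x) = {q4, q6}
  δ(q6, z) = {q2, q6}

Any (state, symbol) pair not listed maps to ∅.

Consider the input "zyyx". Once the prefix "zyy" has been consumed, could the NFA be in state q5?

Start in {q1}.
Read 'z': q1→{q1, q3, q5}; now {q1, q3, q5}.
Read 'y': q1→{q5}, q3→{q5}, q5→{q5, q6}; now {q5, q6}.
Read 'y': q5→{q5, q6}, q6→∅; now {q5, q6}.
State q5 is in {q5, q6}.

Yes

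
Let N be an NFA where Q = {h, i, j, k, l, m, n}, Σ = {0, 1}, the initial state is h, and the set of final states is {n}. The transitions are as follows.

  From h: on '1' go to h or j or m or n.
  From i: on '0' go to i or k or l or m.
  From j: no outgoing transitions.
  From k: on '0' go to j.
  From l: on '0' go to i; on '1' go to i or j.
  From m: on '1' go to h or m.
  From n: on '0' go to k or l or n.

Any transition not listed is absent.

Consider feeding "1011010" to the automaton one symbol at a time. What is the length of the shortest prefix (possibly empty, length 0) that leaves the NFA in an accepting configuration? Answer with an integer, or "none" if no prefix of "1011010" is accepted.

1

Start in {h}.
Read '1': {h} → {h, j, m, n}.
None of the earlier sets intersect F, but {h, j, m, n} does.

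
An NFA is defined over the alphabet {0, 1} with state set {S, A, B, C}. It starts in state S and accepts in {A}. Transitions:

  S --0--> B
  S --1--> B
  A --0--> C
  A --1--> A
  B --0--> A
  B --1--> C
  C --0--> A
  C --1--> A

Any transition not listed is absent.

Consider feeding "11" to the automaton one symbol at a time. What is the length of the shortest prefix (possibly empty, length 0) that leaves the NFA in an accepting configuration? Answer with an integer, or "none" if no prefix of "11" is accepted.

Start in {S}.
Read '1': {S} → {B}.
Read '1': {B} → {C}.
No reachable set along the way intersects F.

none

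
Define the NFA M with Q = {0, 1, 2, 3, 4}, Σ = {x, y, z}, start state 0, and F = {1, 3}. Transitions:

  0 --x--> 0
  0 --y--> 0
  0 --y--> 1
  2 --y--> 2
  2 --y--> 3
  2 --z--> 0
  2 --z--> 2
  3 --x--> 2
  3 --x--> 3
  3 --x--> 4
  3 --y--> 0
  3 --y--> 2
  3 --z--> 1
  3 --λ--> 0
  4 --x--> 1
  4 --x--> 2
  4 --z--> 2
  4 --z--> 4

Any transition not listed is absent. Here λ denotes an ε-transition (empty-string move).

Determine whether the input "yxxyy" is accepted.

Yes

Start in {0}.
Read 'y': 0→{0, 1}; now {0, 1}.
Read 'x': 0→{0}, 1→∅; now {0}.
Read 'x': 0→{0}; now {0}.
Read 'y': 0→{0, 1}; now {0, 1}.
Read 'y': 0→{0, 1}, 1→∅; now {0, 1}.
The final set {0, 1} contains the accepting state 1.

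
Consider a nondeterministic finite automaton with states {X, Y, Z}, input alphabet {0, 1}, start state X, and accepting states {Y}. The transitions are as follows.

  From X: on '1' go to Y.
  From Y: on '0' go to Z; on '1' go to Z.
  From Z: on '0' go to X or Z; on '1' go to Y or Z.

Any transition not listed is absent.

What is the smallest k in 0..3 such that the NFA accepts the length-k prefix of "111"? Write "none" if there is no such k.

Start in {X}.
Read '1': X→{Y}; now {Y}.
None of the earlier sets intersect F, but {Y} does.

1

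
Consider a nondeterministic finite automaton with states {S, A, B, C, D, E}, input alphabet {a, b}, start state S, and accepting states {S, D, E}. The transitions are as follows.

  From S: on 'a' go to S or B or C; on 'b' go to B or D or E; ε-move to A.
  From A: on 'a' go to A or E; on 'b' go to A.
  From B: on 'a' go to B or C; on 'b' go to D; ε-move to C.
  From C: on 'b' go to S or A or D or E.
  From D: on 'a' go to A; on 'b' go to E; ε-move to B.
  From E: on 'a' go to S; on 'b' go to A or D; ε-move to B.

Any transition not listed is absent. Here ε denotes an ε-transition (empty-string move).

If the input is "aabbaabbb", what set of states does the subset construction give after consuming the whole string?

{S, A, B, C, D, E}

Start: ε-closure({S}) = {S, A}.
Read 'a': {S, A} → {S, A, B, C, E}.
Read 'a': {S, A, B, C, E} → {S, A, B, C, E}.
Read 'b': {S, A, B, C, E} → {S, A, B, C, D, E}.
Read 'b': {S, A, B, C, D, E} → {S, A, B, C, D, E}.
Read 'a': {S, A, B, C, D, E} → {S, A, B, C, E}.
Read 'a': {S, A, B, C, E} → {S, A, B, C, E}.
Read 'b': {S, A, B, C, E} → {S, A, B, C, D, E}.
Read 'b': {S, A, B, C, D, E} → {S, A, B, C, D, E}.
Read 'b': {S, A, B, C, D, E} → {S, A, B, C, D, E}.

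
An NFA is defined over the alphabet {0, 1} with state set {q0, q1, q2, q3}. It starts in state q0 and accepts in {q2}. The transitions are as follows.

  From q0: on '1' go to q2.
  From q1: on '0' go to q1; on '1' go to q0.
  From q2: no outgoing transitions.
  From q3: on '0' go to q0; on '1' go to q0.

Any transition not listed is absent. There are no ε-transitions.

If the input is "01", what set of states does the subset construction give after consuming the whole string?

∅

Start in {q0}.
Read '0': {q0} → ∅.
The set is empty and remains empty for the remaining 1 symbol.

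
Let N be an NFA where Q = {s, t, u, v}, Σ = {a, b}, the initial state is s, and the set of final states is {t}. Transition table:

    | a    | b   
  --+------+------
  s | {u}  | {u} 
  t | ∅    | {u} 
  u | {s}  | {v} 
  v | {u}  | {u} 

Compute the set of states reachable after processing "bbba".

Start in {s}.
Read 'b': s→{u}; now {u}.
Read 'b': u→{v}; now {v}.
Read 'b': v→{u}; now {u}.
Read 'a': u→{s}; now {s}.

{s}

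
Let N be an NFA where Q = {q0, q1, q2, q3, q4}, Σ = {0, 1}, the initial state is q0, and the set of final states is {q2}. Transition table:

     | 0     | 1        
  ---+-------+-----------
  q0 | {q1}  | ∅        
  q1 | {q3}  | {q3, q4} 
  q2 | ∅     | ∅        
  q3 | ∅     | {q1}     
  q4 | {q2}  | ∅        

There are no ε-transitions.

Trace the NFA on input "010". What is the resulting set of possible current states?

Start in {q0}.
Read '0': {q0} → {q1}.
Read '1': {q1} → {q3, q4}.
Read '0': {q3, q4} → {q2}.

{q2}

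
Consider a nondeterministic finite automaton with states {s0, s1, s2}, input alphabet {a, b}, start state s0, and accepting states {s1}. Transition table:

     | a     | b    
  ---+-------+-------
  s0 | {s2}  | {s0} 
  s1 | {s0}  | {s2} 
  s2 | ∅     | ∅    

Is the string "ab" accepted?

No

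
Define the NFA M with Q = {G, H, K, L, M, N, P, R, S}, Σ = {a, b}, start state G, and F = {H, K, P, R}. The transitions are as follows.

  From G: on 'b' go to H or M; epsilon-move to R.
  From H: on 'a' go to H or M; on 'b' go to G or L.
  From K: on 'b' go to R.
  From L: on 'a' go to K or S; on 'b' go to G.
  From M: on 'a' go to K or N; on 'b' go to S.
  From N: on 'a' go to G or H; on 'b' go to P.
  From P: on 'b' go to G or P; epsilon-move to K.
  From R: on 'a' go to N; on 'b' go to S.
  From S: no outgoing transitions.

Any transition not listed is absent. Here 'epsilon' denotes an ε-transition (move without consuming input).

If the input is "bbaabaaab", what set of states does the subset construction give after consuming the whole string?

{G, H, K, L, M, P, R, S}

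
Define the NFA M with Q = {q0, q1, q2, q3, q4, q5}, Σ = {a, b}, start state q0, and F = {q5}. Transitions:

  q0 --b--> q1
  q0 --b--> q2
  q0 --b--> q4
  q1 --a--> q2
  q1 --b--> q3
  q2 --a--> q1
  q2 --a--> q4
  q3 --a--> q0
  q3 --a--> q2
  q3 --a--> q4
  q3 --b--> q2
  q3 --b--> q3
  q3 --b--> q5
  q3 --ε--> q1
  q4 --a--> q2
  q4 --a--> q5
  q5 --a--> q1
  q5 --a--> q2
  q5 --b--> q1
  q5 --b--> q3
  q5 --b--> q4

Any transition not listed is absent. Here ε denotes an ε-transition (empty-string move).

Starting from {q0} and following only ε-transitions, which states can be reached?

Begin with {q0}.
No ε-moves leave this set, so the closure equals the set itself.

{q0}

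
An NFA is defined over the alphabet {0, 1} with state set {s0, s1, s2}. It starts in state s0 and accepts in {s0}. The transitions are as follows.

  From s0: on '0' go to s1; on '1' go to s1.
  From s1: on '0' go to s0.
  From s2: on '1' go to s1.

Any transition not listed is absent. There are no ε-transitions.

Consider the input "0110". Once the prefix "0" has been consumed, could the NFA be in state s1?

Yes

Start in {s0}.
Read '0': {s0} → {s1}.
State s1 is in {s1}.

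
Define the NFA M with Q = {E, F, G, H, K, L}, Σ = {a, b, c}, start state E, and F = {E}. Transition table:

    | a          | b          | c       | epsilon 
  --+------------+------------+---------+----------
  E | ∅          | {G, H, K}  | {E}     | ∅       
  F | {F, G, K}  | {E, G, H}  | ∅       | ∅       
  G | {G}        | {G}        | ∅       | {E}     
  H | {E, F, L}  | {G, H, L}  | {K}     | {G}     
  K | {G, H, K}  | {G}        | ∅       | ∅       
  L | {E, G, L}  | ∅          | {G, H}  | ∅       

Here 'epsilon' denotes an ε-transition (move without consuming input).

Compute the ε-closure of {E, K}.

{E, K}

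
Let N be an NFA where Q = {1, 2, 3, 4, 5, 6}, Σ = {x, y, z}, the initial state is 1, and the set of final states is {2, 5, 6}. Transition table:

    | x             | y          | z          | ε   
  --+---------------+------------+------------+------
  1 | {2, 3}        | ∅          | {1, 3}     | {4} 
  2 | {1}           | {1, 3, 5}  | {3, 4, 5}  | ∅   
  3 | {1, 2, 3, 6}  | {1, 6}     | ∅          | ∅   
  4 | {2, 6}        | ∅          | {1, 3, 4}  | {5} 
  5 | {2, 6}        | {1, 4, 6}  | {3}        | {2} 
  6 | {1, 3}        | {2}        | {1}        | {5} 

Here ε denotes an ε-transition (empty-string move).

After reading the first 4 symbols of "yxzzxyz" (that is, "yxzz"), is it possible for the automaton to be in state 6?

No

Start: ε-closure({1}) = {1, 2, 4, 5}.
Read 'y': {1, 2, 4, 5} → {1, 2, 3, 4, 5, 6}.
Read 'x': {1, 2, 3, 4, 5, 6} → {1, 2, 3, 4, 5, 6}.
Read 'z': {1, 2, 3, 4, 5, 6} → {1, 2, 3, 4, 5}.
Read 'z': {1, 2, 3, 4, 5} → {1, 2, 3, 4, 5}.
State 6 is not in {1, 2, 3, 4, 5}.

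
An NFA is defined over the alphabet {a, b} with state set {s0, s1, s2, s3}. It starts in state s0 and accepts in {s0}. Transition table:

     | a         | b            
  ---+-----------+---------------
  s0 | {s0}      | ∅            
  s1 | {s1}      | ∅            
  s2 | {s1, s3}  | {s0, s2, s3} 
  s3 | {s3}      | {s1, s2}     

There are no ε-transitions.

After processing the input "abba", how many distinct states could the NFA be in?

0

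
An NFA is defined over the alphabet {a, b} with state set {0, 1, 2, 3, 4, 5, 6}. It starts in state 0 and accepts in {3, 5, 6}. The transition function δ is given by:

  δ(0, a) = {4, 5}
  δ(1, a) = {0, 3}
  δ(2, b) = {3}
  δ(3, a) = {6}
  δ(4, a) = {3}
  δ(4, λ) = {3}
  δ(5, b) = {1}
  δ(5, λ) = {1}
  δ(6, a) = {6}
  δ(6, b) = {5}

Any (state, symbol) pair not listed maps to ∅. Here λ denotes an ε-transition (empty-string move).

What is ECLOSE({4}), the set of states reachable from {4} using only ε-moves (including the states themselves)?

Begin with {4}.
ε-move 4 → 3; add 3.

{3, 4}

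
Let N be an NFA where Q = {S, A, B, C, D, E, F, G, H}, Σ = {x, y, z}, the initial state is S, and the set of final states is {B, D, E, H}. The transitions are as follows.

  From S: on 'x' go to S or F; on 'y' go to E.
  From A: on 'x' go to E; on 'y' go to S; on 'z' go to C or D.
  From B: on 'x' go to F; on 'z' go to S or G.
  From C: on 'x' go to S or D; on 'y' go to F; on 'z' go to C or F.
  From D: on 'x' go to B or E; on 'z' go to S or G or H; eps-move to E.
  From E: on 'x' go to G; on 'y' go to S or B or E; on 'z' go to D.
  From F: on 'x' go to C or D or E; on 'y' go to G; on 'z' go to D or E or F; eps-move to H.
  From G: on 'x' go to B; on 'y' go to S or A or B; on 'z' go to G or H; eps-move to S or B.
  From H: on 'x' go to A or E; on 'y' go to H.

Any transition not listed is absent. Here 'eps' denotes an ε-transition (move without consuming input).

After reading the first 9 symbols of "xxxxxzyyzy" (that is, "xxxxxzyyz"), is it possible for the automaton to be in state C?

Yes

Start in {S}.
Read 'x': {S} → {S, F, H}.
Read 'x': {S, F, H} → {S, A, C, D, E, F, H}.
Read 'x': {S, A, C, D, E, F, H} → {S, A, B, C, D, E, F, G, H}.
Read 'x': {S, A, B, C, D, E, F, G, H} → {S, A, B, C, D, E, F, G, H}.
Read 'x': {S, A, B, C, D, E, F, G, H} → {S, A, B, C, D, E, F, G, H}.
Read 'z': {S, A, B, C, D, E, F, G, H} → {S, B, C, D, E, F, G, H}.
Read 'y': {S, B, C, D, E, F, G, H} → {S, A, B, E, F, G, H}.
Read 'y': {S, A, B, E, F, G, H} → {S, A, B, E, G, H}.
Read 'z': {S, A, B, E, G, H} → {S, B, C, D, E, G, H}.
State C is in {S, B, C, D, E, G, H}.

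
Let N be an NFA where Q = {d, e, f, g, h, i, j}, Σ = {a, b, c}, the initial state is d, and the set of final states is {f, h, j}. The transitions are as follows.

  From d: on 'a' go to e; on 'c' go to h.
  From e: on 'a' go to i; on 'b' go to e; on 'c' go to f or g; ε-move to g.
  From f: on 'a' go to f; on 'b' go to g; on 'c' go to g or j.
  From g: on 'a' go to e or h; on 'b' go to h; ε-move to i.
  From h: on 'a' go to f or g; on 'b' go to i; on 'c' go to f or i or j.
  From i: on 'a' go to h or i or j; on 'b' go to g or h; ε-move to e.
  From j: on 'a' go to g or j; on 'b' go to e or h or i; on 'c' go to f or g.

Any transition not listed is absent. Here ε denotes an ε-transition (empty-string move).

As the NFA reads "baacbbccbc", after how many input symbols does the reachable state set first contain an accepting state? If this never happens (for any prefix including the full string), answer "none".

Start in {d}.
Read 'b': {d} → ∅.
The set is empty and remains empty for the remaining 9 symbols.
No reachable set along the way intersects F.

none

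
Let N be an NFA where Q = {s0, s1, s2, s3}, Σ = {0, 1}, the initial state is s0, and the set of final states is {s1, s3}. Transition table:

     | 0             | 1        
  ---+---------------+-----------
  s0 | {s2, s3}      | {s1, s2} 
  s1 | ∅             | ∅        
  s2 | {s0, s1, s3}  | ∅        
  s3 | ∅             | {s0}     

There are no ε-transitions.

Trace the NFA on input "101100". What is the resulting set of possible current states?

Start in {s0}.
Read '1': s0→{s1, s2}; now {s1, s2}.
Read '0': s1→∅, s2→{s0, s1, s3}; now {s0, s1, s3}.
Read '1': s0→{s1, s2}, s1→∅, s3→{s0}; now {s0, s1, s2}.
Read '1': s0→{s1, s2}, s1→∅, s2→∅; now {s1, s2}.
Read '0': s1→∅, s2→{s0, s1, s3}; now {s0, s1, s3}.
Read '0': s0→{s2, s3}, s1→∅, s3→∅; now {s2, s3}.

{s2, s3}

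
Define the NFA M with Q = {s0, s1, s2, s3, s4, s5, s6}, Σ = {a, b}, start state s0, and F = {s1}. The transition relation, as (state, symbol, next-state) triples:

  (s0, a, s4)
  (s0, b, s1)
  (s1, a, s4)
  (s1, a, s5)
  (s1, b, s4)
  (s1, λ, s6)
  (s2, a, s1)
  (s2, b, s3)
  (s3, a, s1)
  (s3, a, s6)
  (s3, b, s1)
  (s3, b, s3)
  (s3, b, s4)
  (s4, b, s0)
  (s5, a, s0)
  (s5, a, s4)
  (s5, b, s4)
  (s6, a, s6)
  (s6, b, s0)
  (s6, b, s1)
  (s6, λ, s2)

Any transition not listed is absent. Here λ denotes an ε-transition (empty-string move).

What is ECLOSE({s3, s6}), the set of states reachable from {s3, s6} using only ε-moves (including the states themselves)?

Begin with {s3, s6}.
ε-move s6 → s2; add s2.

{s2, s3, s6}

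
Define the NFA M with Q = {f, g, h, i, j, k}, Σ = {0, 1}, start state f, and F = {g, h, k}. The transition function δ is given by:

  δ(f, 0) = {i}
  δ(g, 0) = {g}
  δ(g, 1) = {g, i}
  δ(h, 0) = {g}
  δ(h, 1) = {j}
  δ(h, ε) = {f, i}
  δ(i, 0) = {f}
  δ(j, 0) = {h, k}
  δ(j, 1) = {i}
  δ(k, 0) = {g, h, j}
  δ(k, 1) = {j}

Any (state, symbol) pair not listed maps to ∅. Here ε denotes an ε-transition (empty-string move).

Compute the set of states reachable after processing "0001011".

∅

Start in {f}.
Read '0': {f} → {i}.
Read '0': {i} → {f}.
Read '0': {f} → {i}.
Read '1': {i} → ∅.
The set is empty and remains empty for the remaining 3 symbols.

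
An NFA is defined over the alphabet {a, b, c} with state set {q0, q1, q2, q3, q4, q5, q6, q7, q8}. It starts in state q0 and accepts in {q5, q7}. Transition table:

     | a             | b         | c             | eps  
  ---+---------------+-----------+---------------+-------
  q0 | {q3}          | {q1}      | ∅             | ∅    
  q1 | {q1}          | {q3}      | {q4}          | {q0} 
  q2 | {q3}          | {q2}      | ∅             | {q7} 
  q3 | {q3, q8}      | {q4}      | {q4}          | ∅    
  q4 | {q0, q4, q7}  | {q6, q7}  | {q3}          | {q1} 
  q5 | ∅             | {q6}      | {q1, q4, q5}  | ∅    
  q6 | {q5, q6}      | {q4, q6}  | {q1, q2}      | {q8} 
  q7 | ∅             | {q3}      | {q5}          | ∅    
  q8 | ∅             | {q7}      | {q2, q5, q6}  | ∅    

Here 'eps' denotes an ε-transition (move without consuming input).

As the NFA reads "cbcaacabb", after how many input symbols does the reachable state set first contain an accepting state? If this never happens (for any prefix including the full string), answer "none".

Start in {q0}.
Read 'c': q0→∅; now ∅.
The set is empty and remains empty for the remaining 8 symbols.
No reachable set along the way intersects F.

none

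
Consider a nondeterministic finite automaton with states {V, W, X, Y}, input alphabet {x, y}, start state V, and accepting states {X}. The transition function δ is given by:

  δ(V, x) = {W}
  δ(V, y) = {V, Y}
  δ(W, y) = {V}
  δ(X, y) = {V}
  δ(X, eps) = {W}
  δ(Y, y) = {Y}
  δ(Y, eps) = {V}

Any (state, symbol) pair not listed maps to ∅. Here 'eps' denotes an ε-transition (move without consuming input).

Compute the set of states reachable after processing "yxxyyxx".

Start in {V}.
Read 'y': {V} → {V, Y}.
Read 'x': {V, Y} → {W}.
Read 'x': {W} → ∅.
The set is empty and remains empty for the remaining 4 symbols.

∅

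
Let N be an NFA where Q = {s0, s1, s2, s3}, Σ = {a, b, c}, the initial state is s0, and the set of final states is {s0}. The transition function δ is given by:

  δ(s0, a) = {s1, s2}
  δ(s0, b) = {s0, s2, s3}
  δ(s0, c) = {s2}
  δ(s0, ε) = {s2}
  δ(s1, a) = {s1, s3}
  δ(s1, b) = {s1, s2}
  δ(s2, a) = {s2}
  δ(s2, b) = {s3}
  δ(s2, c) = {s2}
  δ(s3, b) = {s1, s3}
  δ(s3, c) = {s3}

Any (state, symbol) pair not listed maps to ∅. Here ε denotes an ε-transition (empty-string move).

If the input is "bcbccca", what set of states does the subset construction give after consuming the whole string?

∅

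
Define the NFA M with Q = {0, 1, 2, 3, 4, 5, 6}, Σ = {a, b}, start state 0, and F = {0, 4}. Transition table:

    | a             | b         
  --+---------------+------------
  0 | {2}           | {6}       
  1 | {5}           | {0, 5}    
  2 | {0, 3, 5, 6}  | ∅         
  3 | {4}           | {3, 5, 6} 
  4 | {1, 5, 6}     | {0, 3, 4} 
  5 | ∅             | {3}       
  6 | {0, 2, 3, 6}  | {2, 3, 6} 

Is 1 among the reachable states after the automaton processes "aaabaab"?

No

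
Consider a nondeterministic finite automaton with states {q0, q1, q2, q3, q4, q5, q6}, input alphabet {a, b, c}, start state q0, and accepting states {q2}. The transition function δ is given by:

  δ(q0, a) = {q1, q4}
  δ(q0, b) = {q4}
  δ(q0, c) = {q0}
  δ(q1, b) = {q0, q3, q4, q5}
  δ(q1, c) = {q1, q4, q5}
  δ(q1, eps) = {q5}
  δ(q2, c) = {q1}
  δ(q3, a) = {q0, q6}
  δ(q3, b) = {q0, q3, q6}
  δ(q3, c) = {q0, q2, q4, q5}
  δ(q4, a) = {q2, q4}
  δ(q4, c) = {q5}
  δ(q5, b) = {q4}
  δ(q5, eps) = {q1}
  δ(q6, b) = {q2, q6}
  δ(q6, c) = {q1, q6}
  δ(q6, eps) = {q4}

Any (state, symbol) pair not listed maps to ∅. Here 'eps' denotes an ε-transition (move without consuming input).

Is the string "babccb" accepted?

No

Start in {q0}.
Read 'b': q0→{q4}; now {q4}.
Read 'a': q4→{q2, q4}; now {q2, q4}.
Read 'b': q2→∅, q4→∅; now ∅.
The set is empty and remains empty for the remaining 3 symbols.
The final set ∅ contains no accepting state.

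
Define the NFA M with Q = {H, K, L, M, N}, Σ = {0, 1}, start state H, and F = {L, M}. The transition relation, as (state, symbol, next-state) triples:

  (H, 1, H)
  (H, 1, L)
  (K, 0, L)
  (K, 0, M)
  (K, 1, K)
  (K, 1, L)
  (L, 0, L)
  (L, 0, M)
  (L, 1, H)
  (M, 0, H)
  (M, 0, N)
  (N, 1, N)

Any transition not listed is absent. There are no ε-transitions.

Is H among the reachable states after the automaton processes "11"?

Yes

Start in {H}.
Read '1': H→{H, L}; now {H, L}.
Read '1': H→{H, L}, L→{H}; now {H, L}.
State H is in {H, L}.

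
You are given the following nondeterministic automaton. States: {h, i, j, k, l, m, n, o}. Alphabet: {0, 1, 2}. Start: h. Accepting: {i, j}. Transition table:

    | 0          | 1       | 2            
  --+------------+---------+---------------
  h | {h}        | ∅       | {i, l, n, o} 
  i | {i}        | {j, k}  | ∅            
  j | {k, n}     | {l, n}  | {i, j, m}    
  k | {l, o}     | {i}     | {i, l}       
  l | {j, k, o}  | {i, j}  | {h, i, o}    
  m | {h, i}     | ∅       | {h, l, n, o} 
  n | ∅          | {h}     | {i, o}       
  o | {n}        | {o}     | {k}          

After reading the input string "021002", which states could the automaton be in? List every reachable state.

Start in {h}.
Read '0': {h} → {h}.
Read '2': {h} → {i, l, n, o}.
Read '1': {i, l, n, o} → {h, i, j, k, o}.
Read '0': {h, i, j, k, o} → {h, i, k, l, n, o}.
Read '0': {h, i, k, l, n, o} → {h, i, j, k, l, n, o}.
Read '2': {h, i, j, k, l, n, o} → {h, i, j, k, l, m, n, o}.

{h, i, j, k, l, m, n, o}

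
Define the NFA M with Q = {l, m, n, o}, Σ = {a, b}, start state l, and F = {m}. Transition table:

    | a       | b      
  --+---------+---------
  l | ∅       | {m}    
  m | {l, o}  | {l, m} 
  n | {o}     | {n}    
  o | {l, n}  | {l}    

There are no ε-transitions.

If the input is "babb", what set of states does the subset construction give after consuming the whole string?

{l, m}

Start in {l}.
Read 'b': {l} → {m}.
Read 'a': {m} → {l, o}.
Read 'b': {l, o} → {l, m}.
Read 'b': {l, m} → {l, m}.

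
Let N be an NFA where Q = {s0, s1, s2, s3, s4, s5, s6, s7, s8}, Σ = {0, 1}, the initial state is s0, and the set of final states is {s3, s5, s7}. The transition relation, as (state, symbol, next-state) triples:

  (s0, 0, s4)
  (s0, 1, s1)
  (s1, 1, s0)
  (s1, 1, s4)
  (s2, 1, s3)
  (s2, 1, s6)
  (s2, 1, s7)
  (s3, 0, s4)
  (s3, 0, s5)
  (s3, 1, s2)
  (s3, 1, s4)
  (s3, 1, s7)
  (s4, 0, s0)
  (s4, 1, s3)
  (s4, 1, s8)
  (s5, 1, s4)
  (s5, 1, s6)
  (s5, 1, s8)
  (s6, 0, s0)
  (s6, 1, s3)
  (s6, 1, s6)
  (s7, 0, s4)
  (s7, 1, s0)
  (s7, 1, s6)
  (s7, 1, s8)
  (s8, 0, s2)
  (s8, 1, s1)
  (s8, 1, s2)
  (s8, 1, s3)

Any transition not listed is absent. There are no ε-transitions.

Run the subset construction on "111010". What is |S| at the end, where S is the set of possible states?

4

Start in {s0}.
Read '1': s0→{s1}; now {s1}.
Read '1': s1→{s0, s4}; now {s0, s4}.
Read '1': s0→{s1}, s4→{s3, s8}; now {s1, s3, s8}.
Read '0': s1→∅, s3→{s4, s5}, s8→{s2}; now {s2, s4, s5}.
Read '1': s2→{s3, s6, s7}, s4→{s3, s8}, s5→{s4, s6, s8}; now {s3, s4, s6, s7, s8}.
Read '0': s3→{s4, s5}, s4→{s0}, s6→{s0}, s7→{s4}, s8→{s2}; now {s0, s2, s4, s5}.
That set has 4 states.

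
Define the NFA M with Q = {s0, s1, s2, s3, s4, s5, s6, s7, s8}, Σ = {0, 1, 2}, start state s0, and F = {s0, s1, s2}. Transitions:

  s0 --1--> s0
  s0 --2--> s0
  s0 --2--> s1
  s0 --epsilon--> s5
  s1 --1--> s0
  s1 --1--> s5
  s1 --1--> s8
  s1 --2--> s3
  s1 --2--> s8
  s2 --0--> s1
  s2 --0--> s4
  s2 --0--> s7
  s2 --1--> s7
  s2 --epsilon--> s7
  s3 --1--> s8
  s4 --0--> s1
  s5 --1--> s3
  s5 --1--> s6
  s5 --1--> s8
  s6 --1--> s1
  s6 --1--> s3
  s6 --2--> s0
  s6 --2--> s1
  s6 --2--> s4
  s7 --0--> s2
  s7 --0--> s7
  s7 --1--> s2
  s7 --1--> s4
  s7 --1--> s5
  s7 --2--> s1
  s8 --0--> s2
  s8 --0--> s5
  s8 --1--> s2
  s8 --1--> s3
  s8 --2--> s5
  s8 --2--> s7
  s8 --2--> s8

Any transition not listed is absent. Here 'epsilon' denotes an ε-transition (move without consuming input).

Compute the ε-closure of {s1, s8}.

Begin with {s1, s8}.
No ε-moves leave this set, so the closure equals the set itself.

{s1, s8}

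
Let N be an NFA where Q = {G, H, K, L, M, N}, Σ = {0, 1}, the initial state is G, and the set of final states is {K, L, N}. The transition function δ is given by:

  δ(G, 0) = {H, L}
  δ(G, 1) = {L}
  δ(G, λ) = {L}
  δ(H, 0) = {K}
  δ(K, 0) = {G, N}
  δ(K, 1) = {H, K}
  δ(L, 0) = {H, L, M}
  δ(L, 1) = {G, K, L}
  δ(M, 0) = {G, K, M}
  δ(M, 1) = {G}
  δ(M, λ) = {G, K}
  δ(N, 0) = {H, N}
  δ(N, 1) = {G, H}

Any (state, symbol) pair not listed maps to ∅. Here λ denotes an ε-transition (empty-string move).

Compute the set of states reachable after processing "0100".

Start: ε-closure({G}) = {G, L}.
Read '0': G→{H, L}, L→{H, L, M}; union {H, L, M}; ε-closure = {G, H, K, L, M}.
Read '1': G→{L}, H→∅, K→{H, K}, L→{G, K, L}, M→{G}; now {G, H, K, L}.
Read '0': G→{H, L}, H→{K}, K→{G, N}, L→{H, L, M}; now {G, H, K, L, M, N}.
Read '0': G→{H, L}, H→{K}, K→{G, N}, L→{H, L, M}, M→{G, K, M}, N→{H, N}; now {G, H, K, L, M, N}.

{G, H, K, L, M, N}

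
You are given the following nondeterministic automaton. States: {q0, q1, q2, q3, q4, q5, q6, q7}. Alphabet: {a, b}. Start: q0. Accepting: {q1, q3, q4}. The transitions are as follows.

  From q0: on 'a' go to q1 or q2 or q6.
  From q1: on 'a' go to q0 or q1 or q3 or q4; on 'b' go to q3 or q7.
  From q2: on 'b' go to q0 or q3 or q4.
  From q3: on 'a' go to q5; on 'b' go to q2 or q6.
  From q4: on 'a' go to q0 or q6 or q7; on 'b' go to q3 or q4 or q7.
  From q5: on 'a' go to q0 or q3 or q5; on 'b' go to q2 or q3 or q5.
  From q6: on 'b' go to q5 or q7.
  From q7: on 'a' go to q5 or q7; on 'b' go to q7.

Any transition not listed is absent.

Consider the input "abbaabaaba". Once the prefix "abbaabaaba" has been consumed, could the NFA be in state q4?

No

Start in {q0}.
Read 'a': q0→{q1, q2, q6}; now {q1, q2, q6}.
Read 'b': q1→{q3, q7}, q2→{q0, q3, q4}, q6→{q5, q7}; now {q0, q3, q4, q5, q7}.
Read 'b': q0→∅, q3→{q2, q6}, q4→{q3, q4, q7}, q5→{q2, q3, q5}, q7→{q7}; now {q2, q3, q4, q5, q6, q7}.
Read 'a': q2→∅, q3→{q5}, q4→{q0, q6, q7}, q5→{q0, q3, q5}, q6→∅, q7→{q5, q7}; now {q0, q3, q5, q6, q7}.
Read 'a': q0→{q1, q2, q6}, q3→{q5}, q5→{q0, q3, q5}, q6→∅, q7→{q5, q7}; now {q0, q1, q2, q3, q5, q6, q7}.
Read 'b': q0→∅, q1→{q3, q7}, q2→{q0, q3, q4}, q3→{q2, q6}, q5→{q2, q3, q5}, q6→{q5, q7}, q7→{q7}; now {q0, q2, q3, q4, q5, q6, q7}.
Read 'a': q0→{q1, q2, q6}, q2→∅, q3→{q5}, q4→{q0, q6, q7}, q5→{q0, q3, q5}, q6→∅, q7→{q5, q7}; now {q0, q1, q2, q3, q5, q6, q7}.
Read 'a': q0→{q1, q2, q6}, q1→{q0, q1, q3, q4}, q2→∅, q3→{q5}, q5→{q0, q3, q5}, q6→∅, q7→{q5, q7}; now {q0, q1, q2, q3, q4, q5, q6, q7}.
Read 'b': q0→∅, q1→{q3, q7}, q2→{q0, q3, q4}, q3→{q2, q6}, q4→{q3, q4, q7}, q5→{q2, q3, q5}, q6→{q5, q7}, q7→{q7}; now {q0, q2, q3, q4, q5, q6, q7}.
Read 'a': q0→{q1, q2, q6}, q2→∅, q3→{q5}, q4→{q0, q6, q7}, q5→{q0, q3, q5}, q6→∅, q7→{q5, q7}; now {q0, q1, q2, q3, q5, q6, q7}.
State q4 is not in {q0, q1, q2, q3, q5, q6, q7}.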